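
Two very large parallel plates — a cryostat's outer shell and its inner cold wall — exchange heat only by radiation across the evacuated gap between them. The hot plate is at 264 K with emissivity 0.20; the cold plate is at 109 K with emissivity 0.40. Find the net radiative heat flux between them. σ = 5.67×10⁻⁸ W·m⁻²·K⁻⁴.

For two infinite grey parallel plates, q = σ(T₁⁴ − T₂⁴)/(1/ε₁ + 1/ε₂ − 1).
T₁⁴ − T₂⁴ = 4.858×10⁹ − 1.412×10⁸ = 4.716×10⁹ K⁴.
1/ε₁ + 1/ε₂ − 1 = 5.000 + 2.500 − 1 = 6.500.
q = 5.67×10⁻⁸ × 4.716×10⁹ / 6.500.

q ≈ 41.1 W/m²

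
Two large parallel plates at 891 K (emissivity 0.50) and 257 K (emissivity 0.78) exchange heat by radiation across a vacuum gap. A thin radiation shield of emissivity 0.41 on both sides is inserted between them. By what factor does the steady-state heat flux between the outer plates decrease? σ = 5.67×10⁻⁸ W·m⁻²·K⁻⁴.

Without shield: q₀ = σΔ(T⁴)/(1/ε₁+1/ε₂−1) with denominator 2.282.
With shield the two gaps are in series; the resistances add: (1/ε₁+1/ε_s−1)+(1/ε_s+1/ε₂−1) = 3.439+2.721 = 6.160.
Heat-flux ratio q₀/q = 6.160/2.282.

factor ≈ 2.70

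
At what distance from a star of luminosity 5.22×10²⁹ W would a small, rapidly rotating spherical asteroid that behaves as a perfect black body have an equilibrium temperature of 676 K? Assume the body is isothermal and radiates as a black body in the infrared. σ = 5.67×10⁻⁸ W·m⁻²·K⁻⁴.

For an isothermal black-emitting sphere, (1−a)S·πr² = σ·4πr²·T⁴ ⇒ S = 4σT⁴/(1−a).
S = 4·5.67×10⁻⁸·(676)⁴/1.00 = 47360 W/m².
Flux falls as S = L/(4πd²), so d = √(L/(4πS)) = √(5.22×10²⁹/(4π·47360)).

d ≈ 9.37×10¹¹ m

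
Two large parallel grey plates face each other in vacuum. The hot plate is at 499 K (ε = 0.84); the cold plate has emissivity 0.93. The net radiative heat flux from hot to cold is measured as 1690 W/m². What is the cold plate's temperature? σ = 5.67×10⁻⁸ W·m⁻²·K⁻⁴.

T₂ ≈ 395 K

q = σ(T₁⁴ − T₂⁴)/(1/ε₁ + 1/ε₂ − 1); denominator = 1.266.
T₂⁴ = T₁⁴ − q·(1/ε₁+1/ε₂−1)/σ = 6.200×10¹⁰ − 1690·1.266/5.67×10⁻⁸
    = 2.427×10¹⁰ K⁴.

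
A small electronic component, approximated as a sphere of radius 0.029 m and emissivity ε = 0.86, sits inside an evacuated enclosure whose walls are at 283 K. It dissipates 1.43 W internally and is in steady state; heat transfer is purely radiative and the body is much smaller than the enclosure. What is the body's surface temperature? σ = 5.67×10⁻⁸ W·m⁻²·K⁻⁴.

T ≈ 310 K

For a small grey body in a large enclosure, net radiated power = εσA(T⁴ − T_w⁴).
Steady state: P = εσA(T⁴ − T_w⁴) with A = 4πr² = 0.01057 m².
T⁴ = P/(εσA) + T_w⁴ = 1.43/(0.86·5.67×10⁻⁸·0.01057) + (283)⁴
    = 2.775×10⁹ + 6.414×10⁹ = 9.189×10⁹ K⁴.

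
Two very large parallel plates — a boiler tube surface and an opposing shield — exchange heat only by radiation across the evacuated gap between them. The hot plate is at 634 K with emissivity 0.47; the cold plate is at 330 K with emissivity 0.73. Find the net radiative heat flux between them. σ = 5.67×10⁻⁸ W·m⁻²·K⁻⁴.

For two infinite grey parallel plates, q = σ(T₁⁴ − T₂⁴)/(1/ε₁ + 1/ε₂ − 1).
T₁⁴ − T₂⁴ = 1.616×10¹¹ − 1.186×10¹⁰ = 1.497×10¹¹ K⁴.
1/ε₁ + 1/ε₂ − 1 = 2.128 + 1.370 − 1 = 2.498.
q = 5.67×10⁻⁸ × 1.497×10¹¹ / 2.498.

q ≈ 3400 W/m²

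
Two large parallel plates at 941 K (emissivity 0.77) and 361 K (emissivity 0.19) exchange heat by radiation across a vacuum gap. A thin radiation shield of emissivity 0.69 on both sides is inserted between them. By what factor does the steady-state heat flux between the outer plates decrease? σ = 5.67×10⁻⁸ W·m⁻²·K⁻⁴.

Without shield: q₀ = σΔ(T⁴)/(1/ε₁+1/ε₂−1) with denominator 5.562.
With shield the two gaps are in series; the resistances add: (1/ε₁+1/ε_s−1)+(1/ε_s+1/ε₂−1) = 1.748+5.712 = 7.460.
Heat-flux ratio q₀/q = 7.460/5.562.

factor ≈ 1.34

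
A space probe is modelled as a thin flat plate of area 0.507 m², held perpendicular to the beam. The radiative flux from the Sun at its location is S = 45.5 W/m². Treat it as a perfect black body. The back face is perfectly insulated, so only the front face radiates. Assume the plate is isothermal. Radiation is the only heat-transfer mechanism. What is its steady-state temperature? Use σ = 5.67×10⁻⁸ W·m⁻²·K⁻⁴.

At equilibrium, absorbed power = emitted power.
Absorbing cross-section = A = 0.5070 m²; emitting surface = A = 0.5070 m² (ratio 1).
S·A_cross = εσ·A_surf·T⁴  ⇒  T⁴ = S/(1σ).
T⁴ = 1.00·45.5/(1·5.67×10⁻⁸) = 8.025×10⁸ K⁴.
T = (8.025×10⁸)^(1/4).

T ≈ 168 K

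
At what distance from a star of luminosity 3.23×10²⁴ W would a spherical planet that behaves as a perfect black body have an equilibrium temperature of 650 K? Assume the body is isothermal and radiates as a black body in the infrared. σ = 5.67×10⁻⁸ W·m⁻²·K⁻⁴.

d ≈ 2.52×10⁹ m

For an isothermal black-emitting sphere, (1−a)S·πr² = σ·4πr²·T⁴ ⇒ S = 4σT⁴/(1−a).
S = 4·5.67×10⁻⁸·(650)⁴/1.00 = 40490 W/m².
Flux falls as S = L/(4πd²), so d = √(L/(4πS)) = √(3.23×10²⁴/(4π·40490)).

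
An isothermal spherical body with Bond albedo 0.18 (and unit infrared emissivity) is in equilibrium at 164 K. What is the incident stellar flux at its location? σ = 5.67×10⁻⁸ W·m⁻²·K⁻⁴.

S ≈ 200 W/m²

(1−a)S·πr² = σ·4πr²·T⁴ ⇒ S = 4σT⁴/(1−a).
S = 4·5.67×10⁻⁸·7.234×10⁸/0.820.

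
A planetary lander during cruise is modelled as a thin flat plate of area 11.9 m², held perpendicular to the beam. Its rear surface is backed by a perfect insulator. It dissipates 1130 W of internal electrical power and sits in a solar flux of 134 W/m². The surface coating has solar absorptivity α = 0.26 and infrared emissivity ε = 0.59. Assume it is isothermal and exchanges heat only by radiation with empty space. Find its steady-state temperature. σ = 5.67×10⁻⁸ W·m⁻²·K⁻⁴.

At steady state, absorbed solar power + internal power = radiated power.
Absorbed: α·S·A_cross = 0.26·134·11.90 = 414.6 W (cross-section A).
Total input = 414.6 + 1130 = 1545 W.
Radiated: εσ·A_surf·T⁴ with A_surf = A = 11.90 m².
T⁴ = 1545/(0.59·5.67×10⁻⁸·11.90) = 3.880×10⁹ K⁴.

T ≈ 250 K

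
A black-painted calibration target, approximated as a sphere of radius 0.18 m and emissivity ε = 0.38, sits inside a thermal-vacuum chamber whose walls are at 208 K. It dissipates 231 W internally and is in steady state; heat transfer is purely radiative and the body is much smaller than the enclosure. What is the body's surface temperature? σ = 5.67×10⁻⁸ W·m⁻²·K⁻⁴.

For a small grey body in a large enclosure, net radiated power = εσA(T⁴ − T_w⁴).
Steady state: P = εσA(T⁴ − T_w⁴) with A = 4πr² = 0.4072 m².
T⁴ = P/(εσA) + T_w⁴ = 231/(0.38·5.67×10⁻⁸·0.4072) + (208)⁴
    = 2.633×10¹⁰ + 1.872×10⁹ = 2.820×10¹⁰ K⁴.

T ≈ 410 K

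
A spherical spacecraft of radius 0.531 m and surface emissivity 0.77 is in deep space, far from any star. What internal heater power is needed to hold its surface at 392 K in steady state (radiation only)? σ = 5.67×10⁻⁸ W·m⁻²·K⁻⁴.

P ≈ 3650 W

P = εσ·4πr²·T⁴.
4πr² = 3.543 m²; T⁴ = 2.361×10¹⁰ K⁴.
P = 0.77·5.67×10⁻⁸·3.543·2.361×10¹⁰.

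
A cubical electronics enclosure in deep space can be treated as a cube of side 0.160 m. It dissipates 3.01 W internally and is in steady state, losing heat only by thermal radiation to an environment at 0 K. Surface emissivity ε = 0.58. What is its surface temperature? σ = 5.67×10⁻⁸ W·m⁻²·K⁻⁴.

T ≈ 156 K

Steady state: internal power = radiated power, P = εσA T⁴.
Radiating area A = 6L² = 0.1536 m².
T⁴ = P/(εσA) = 3.01/(0.58·5.67×10⁻⁸·0.1536) = 5.959×10⁸ K⁴.
T = (5.959×10⁸)^(1/4).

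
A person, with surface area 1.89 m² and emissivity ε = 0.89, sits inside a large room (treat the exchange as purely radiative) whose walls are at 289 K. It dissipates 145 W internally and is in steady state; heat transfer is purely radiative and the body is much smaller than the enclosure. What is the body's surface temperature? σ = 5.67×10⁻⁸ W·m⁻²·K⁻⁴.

T ≈ 304 K

For a small grey body in a large enclosure, net radiated power = εσA(T⁴ − T_w⁴).
Steady state: P = εσA(T⁴ − T_w⁴) with A = 1.89 m².
T⁴ = P/(εσA) + T_w⁴ = 145/(0.89·5.67×10⁻⁸·1.890) + (289)⁴
    = 1.520×10⁹ + 6.976×10⁹ = 8.496×10⁹ K⁴.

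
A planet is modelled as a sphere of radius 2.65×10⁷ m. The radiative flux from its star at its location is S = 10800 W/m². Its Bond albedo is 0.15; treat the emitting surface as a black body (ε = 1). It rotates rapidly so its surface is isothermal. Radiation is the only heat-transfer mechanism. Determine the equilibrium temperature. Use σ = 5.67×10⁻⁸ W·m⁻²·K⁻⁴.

T ≈ 449 K

At equilibrium, absorbed power = emitted power.
Absorbing cross-section = πr² = 2.206×10¹⁵ m²; emitting surface = 4πr² = 8.825×10¹⁵ m² (ratio 4).
(1−a)S·A_cross = εσ·A_surf·T⁴  ⇒  T⁴ = (1−a)S/(4σ).
T⁴ = 0.850·10800/(4·5.67×10⁻⁸) = 4.048×10¹⁰ K⁴.
T = (4.048×10¹⁰)^(1/4).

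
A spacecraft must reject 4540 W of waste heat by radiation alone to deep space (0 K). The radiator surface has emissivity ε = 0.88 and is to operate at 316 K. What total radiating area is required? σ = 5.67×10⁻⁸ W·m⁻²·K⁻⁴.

P = εσA T⁴ ⇒ A = P/(εσT⁴).
T⁴ = 9.971×10⁹ K⁴.
A = 4540/(0.88 × 5.67×10⁻⁸ × 9.971×10⁹).

A ≈ 9.13 m²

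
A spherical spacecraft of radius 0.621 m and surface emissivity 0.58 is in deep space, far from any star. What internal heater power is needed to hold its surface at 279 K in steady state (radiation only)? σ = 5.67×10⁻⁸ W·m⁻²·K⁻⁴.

P = εσ·4πr²·T⁴.
4πr² = 4.846 m²; T⁴ = 6.059×10⁹ K⁴.
P = 0.58·5.67×10⁻⁸·4.846·6.059×10⁹.

P ≈ 966 W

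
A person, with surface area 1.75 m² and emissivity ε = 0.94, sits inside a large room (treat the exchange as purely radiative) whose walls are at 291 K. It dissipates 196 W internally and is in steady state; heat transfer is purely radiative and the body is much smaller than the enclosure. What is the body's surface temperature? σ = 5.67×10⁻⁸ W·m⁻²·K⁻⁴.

For a small grey body in a large enclosure, net radiated power = εσA(T⁴ − T_w⁴).
Steady state: P = εσA(T⁴ − T_w⁴) with A = 1.75 m².
T⁴ = P/(εσA) + T_w⁴ = 196/(0.94·5.67×10⁻⁸·1.750) + (291)⁴
    = 2.101×10⁹ + 7.171×10⁹ = 9.272×10⁹ K⁴.

T ≈ 310 K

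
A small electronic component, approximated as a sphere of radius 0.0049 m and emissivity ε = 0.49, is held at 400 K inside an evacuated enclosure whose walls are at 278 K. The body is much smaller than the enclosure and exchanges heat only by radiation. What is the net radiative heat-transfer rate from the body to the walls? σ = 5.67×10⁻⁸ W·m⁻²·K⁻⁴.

P_net ≈ 0.165 W

For a small grey body in a large enclosure: P_net = εσA(T_body⁴ − T_wall⁴).
A = 4πr² = 3.017×10⁻⁴ m²; T_body⁴ − T_wall⁴ = 2.560×10¹⁰ − 5.973×10⁹ = 1.963×10¹⁰ K⁴.
|P_net| = 0.49·5.67×10⁻⁸·3.017×10⁻⁴·1.963×10¹⁰.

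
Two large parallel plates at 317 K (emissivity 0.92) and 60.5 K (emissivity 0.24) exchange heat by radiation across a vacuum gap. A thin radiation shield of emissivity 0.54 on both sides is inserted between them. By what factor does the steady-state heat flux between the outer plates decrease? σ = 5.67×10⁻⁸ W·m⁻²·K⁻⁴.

Without shield: q₀ = σΔ(T⁴)/(1/ε₁+1/ε₂−1) with denominator 4.254.
With shield the two gaps are in series; the resistances add: (1/ε₁+1/ε_s−1)+(1/ε_s+1/ε₂−1) = 1.939+5.019 = 6.957.
Heat-flux ratio q₀/q = 6.957/4.254.

factor ≈ 1.64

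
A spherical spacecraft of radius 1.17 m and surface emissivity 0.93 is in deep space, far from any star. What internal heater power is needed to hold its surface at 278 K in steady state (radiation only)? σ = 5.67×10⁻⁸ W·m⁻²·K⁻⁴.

P ≈ 5420 W

P = εσ·4πr²·T⁴.
4πr² = 17.20 m²; T⁴ = 5.973×10⁹ K⁴.
P = 0.93·5.67×10⁻⁸·17.20·5.973×10⁹.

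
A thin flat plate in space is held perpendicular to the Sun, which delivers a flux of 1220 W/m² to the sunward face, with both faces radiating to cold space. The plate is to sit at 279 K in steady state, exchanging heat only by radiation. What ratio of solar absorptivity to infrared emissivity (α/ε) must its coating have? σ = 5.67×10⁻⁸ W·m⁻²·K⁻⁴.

α/ε ≈ 0.563

Balance: αS·A = εσ·2A·T⁴ ⇒ α/ε = 2σT⁴/S.
α/ε = 2·5.67×10⁻⁸·(279)⁴/1220 = 2·5.67×10⁻⁸·6.059×10⁹/1220.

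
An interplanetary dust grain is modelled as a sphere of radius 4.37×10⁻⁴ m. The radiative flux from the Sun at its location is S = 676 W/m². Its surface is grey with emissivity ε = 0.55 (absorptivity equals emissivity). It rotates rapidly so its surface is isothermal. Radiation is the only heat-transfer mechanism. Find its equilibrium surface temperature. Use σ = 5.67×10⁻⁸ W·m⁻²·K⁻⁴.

T ≈ 234 K

At equilibrium, absorbed power = emitted power.
Absorbing cross-section = πr² = 5.999×10⁻⁷ m²; emitting surface = 4πr² = 2.400×10⁻⁶ m² (ratio 4).
εS·A_cross = εσ·A_surf·T⁴  ⇒  T⁴ = S/(4σ)   (ε cancels).
T⁴ = 676/(4·5.67×10⁻⁸) = 2.981×10⁹ K⁴.
T = (2.981×10⁹)^(1/4).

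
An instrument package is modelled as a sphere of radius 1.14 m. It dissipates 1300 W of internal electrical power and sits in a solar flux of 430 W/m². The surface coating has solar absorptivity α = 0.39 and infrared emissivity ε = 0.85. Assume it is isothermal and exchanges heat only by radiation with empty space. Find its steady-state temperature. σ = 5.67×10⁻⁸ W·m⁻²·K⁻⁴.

At steady state, absorbed solar power + internal power = radiated power.
Absorbed: α·S·A_cross = 0.39·430·4.083 = 684.7 W (cross-section πr²).
Total input = 684.7 + 1300 = 1985 W.
Radiated: εσ·A_surf·T⁴ with A_surf = 4πr² = 16.33 m².
T⁴ = 1985/(0.85·5.67×10⁻⁸·16.33) = 2.522×10⁹ K⁴.

T ≈ 224 K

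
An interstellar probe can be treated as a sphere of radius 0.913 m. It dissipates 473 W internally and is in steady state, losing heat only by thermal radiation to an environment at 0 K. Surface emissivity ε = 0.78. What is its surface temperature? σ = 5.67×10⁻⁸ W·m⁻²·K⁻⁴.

T ≈ 179 K

Steady state: internal power = radiated power, P = εσA T⁴.
Radiating area A = 4πr² = 10.47 m².
T⁴ = P/(εσA) = 473/(0.78·5.67×10⁻⁸·10.47) = 1.021×10⁹ K⁴.
T = (1.021×10⁹)^(1/4).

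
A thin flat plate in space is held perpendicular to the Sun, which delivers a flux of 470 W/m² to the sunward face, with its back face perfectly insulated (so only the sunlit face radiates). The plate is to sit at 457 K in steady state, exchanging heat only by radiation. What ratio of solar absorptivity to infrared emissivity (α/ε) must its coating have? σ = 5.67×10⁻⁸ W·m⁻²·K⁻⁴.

Balance: αS·A = εσ·1A·T⁴ ⇒ α/ε = σT⁴/S.
α/ε = 5.67×10⁻⁸·(457)⁴/470 = 5.67×10⁻⁸·4.362×10¹⁰/470.

α/ε ≈ 5.26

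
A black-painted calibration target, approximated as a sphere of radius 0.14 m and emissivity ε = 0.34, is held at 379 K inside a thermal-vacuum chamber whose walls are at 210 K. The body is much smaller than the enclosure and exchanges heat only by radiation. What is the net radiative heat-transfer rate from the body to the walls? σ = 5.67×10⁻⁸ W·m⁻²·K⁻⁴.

P_net ≈ 88.7 W

For a small grey body in a large enclosure: P_net = εσA(T_body⁴ − T_wall⁴).
A = 4πr² = 0.2463 m²; T_body⁴ − T_wall⁴ = 2.063×10¹⁰ − 1.945×10⁹ = 1.869×10¹⁰ K⁴.
|P_net| = 0.34·5.67×10⁻⁸·0.2463·1.869×10¹⁰.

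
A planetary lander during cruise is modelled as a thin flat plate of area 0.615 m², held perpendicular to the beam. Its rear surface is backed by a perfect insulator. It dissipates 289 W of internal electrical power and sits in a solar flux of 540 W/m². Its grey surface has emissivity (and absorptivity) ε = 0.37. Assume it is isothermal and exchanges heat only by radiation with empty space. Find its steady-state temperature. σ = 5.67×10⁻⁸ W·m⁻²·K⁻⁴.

At steady state, absorbed solar power + internal power = radiated power.
Absorbed: α·S·A_cross = 0.37·540·0.6150 = 122.9 W (cross-section A).
Total input = 122.9 + 289 = 411.9 W.
Radiated: εσ·A_surf·T⁴ with A_surf = A = 0.6150 m².
T⁴ = 411.9/(0.37·5.67×10⁻⁸·0.6150) = 3.192×10¹⁰ K⁴.

T ≈ 423 K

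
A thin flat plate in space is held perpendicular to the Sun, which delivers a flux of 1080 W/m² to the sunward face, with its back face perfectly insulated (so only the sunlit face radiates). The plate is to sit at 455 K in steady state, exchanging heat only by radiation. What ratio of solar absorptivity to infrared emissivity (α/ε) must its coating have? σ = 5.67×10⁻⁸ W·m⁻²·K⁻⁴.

α/ε ≈ 2.25

Balance: αS·A = εσ·1A·T⁴ ⇒ α/ε = σT⁴/S.
α/ε = 5.67×10⁻⁸·(455)⁴/1080 = 5.67×10⁻⁸·4.286×10¹⁰/1080.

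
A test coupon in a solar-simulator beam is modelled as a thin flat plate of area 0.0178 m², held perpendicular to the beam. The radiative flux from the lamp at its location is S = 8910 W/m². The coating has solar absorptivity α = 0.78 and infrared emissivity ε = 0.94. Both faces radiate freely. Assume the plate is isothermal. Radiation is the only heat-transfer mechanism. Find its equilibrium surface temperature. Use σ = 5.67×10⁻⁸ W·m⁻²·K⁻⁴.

At equilibrium, absorbed power = emitted power.
Absorbing cross-section = A = 0.01780 m²; emitting surface = 2A = 0.03560 m² (ratio 2).
αS·A_cross = εσ·A_surf·T⁴  ⇒  T⁴ = αS/(ε·2σ).
T⁴ = 0.780·8910/(0.94·2·5.67×10⁻⁸) = 6.520×10¹⁰ K⁴.
T = (6.520×10¹⁰)^(1/4).

T ≈ 505 K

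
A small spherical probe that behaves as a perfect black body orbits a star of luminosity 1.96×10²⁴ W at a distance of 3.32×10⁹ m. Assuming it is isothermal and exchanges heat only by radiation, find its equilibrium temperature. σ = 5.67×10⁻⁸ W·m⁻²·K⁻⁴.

First find the stellar flux at distance d: S = L/(4πd²) = 1.96×10²⁴/(4π·(3.32×10⁹)²) = 14150 W/m².
For an isothermal sphere, absorbed (1−a)S·πr² = emitted σ·4πr²·T⁴, so T⁴ = (1−a)S/(4σ).
T⁴ = 1.00·14150/(4·5.67×10⁻⁸) = 6.239×10¹⁰ K⁴.

T ≈ 500 K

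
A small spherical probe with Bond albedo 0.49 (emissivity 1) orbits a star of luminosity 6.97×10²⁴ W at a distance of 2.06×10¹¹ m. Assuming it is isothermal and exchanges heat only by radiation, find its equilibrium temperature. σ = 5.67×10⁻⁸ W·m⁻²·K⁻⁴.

First find the stellar flux at distance d: S = L/(4πd²) = 6.97×10²⁴/(4π·(2.06×10¹¹)²) = 13.07 W/m².
For an isothermal sphere, absorbed (1−a)S·πr² = emitted σ·4πr²·T⁴, so T⁴ = (1−a)S/(4σ).
T⁴ = 0.510·13.07/(4·5.67×10⁻⁸) = 2.939×10⁷ K⁴.

T ≈ 73.6 K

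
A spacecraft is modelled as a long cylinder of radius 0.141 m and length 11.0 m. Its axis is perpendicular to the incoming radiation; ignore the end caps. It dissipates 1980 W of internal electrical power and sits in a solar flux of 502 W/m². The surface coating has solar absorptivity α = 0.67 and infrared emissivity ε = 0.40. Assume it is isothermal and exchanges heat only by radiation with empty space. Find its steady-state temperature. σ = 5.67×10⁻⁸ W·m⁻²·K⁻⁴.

T ≈ 342 K

At steady state, absorbed solar power + internal power = radiated power.
Absorbed: α·S·A_cross = 0.67·502·3.102 = 1043 W (cross-section 2rL).
Total input = 1043 + 1980 = 3023 W.
Radiated: εσ·A_surf·T⁴ with A_surf = 2πrL = 9.745 m².
T⁴ = 3023/(0.40·5.67×10⁻⁸·9.745) = 1.368×10¹⁰ K⁴.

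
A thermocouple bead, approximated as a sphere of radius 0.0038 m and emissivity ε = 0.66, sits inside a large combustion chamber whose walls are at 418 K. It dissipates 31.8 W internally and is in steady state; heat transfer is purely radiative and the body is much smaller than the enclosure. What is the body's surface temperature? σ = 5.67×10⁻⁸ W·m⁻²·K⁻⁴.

T ≈ 1470 K

For a small grey body in a large enclosure, net radiated power = εσA(T⁴ − T_w⁴).
Steady state: P = εσA(T⁴ − T_w⁴) with A = 4πr² = 1.815×10⁻⁴ m².
T⁴ = P/(εσA) + T_w⁴ = 31.8/(0.66·5.67×10⁻⁸·1.815×10⁻⁴) + (418)⁴
    = 4.683×10¹² + 3.053×10¹⁰ = 4.714×10¹² K⁴.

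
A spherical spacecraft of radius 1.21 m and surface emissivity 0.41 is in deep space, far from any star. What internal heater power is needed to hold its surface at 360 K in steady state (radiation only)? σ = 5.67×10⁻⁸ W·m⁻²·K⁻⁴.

P = εσ·4πr²·T⁴.
4πr² = 18.40 m²; T⁴ = 1.680×10¹⁰ K⁴.
P = 0.41·5.67×10⁻⁸·18.40·1.680×10¹⁰.

P ≈ 7180 W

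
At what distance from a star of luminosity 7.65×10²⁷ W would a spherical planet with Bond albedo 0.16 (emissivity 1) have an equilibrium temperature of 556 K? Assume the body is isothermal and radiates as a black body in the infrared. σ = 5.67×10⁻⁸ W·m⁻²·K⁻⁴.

For an isothermal black-emitting sphere, (1−a)S·πr² = σ·4πr²·T⁴ ⇒ S = 4σT⁴/(1−a).
S = 4·5.67×10⁻⁸·(556)⁴/0.840 = 25800 W/m².
Flux falls as S = L/(4πd²), so d = √(L/(4πS)) = √(7.65×10²⁷/(4π·25800)).

d ≈ 1.54×10¹¹ m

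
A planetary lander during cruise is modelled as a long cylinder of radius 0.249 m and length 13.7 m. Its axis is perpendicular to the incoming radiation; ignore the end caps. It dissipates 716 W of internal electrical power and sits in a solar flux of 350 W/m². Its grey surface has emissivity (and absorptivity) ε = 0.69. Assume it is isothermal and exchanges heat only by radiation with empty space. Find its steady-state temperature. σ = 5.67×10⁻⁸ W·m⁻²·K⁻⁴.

T ≈ 230 K

At steady state, absorbed solar power + internal power = radiated power.
Absorbed: α·S·A_cross = 0.69·350·6.823 = 1648 W (cross-section 2rL).
Total input = 1648 + 716 = 2364 W.
Radiated: εσ·A_surf·T⁴ with A_surf = 2πrL = 21.43 m².
T⁴ = 2364/(0.69·5.67×10⁻⁸·21.43) = 2.819×10⁹ K⁴.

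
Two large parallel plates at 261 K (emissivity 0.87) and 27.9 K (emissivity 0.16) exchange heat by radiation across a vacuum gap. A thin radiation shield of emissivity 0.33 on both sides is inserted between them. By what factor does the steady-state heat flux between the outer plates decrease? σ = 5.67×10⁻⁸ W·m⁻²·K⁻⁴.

factor ≈ 1.79

Without shield: q₀ = σΔ(T⁴)/(1/ε₁+1/ε₂−1) with denominator 6.399.
With shield the two gaps are in series; the resistances add: (1/ε₁+1/ε_s−1)+(1/ε_s+1/ε₂−1) = 3.180+8.280 = 11.46.
Heat-flux ratio q₀/q = 11.46/6.399.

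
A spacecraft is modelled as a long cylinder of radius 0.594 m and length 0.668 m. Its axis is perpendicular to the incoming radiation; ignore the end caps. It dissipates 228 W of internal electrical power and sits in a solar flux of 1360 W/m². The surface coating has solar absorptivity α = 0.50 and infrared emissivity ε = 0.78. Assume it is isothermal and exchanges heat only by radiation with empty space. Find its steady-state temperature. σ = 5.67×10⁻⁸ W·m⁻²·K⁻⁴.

At steady state, absorbed solar power + internal power = radiated power.
Absorbed: α·S·A_cross = 0.50·1360·0.7936 = 539.6 W (cross-section 2rL).
Total input = 539.6 + 228 = 767.6 W.
Radiated: εσ·A_surf·T⁴ with A_surf = 2πrL = 2.493 m².
T⁴ = 767.6/(0.78·5.67×10⁻⁸·2.493) = 6.962×10⁹ K⁴.

T ≈ 289 K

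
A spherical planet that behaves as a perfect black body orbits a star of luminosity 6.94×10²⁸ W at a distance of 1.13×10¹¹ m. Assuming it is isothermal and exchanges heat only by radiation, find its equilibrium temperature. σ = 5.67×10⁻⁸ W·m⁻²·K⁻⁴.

T ≈ 1180 K

First find the stellar flux at distance d: S = L/(4πd²) = 6.94×10²⁸/(4π·(1.13×10¹¹)²) = 4.325×10⁵ W/m².
For an isothermal sphere, absorbed (1−a)S·πr² = emitted σ·4πr²·T⁴, so T⁴ = (1−a)S/(4σ).
T⁴ = 1.00·4.325×10⁵/(4·5.67×10⁻⁸) = 1.907×10¹² K⁴.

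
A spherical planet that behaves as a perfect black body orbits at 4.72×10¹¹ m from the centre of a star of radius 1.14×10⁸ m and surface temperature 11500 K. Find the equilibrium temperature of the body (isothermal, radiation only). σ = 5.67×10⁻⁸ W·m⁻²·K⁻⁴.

T ≈ 126 K

The star's surface emits σT_*⁴; at distance d the flux is S = σT_*⁴(R_*/d)².
S = 5.67×10⁻⁸·(11500)⁴·(1.14×10⁸/4.72×10¹¹)² = 57.85 W/m².
For an isothermal sphere T⁴ = (1−a)S/(4σ) = 2.551×10⁸ K⁴.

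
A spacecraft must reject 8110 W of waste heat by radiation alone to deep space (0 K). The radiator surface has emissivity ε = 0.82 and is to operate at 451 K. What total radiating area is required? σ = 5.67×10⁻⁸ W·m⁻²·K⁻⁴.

A ≈ 4.22 m²

P = εσA T⁴ ⇒ A = P/(εσT⁴).
T⁴ = 4.137×10¹⁰ K⁴.
A = 8110/(0.82 × 5.67×10⁻⁸ × 4.137×10¹⁰).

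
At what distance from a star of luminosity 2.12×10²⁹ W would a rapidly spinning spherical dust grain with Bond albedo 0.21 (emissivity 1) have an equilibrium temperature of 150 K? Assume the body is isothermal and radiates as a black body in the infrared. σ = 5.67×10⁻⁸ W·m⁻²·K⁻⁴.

For an isothermal black-emitting sphere, (1−a)S·πr² = σ·4πr²·T⁴ ⇒ S = 4σT⁴/(1−a).
S = 4·5.67×10⁻⁸·(150)⁴/0.790 = 145.3 W/m².
Flux falls as S = L/(4πd²), so d = √(L/(4πS)) = √(2.12×10²⁹/(4π·145.3)).

d ≈ 1.08×10¹³ m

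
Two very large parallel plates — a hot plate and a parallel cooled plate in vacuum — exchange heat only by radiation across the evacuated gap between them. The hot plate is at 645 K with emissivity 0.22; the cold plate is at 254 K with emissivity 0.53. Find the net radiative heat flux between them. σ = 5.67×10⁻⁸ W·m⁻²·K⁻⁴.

q ≈ 1760 W/m²

For two infinite grey parallel plates, q = σ(T₁⁴ − T₂⁴)/(1/ε₁ + 1/ε₂ − 1).
T₁⁴ − T₂⁴ = 1.731×10¹¹ − 4.162×10⁹ = 1.689×10¹¹ K⁴.
1/ε₁ + 1/ε₂ − 1 = 4.545 + 1.887 − 1 = 5.432.
q = 5.67×10⁻⁸ × 1.689×10¹¹ / 5.432.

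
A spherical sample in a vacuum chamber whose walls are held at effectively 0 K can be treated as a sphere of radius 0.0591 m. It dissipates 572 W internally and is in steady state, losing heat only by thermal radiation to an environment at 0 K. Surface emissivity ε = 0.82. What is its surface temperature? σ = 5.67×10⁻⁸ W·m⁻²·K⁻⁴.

T ≈ 728 K

Steady state: internal power = radiated power, P = εσA T⁴.
Radiating area A = 4πr² = 0.04389 m².
T⁴ = P/(εσA) = 572/(0.82·5.67×10⁻⁸·0.04389) = 2.803×10¹¹ K⁴.
T = (2.803×10¹¹)^(1/4).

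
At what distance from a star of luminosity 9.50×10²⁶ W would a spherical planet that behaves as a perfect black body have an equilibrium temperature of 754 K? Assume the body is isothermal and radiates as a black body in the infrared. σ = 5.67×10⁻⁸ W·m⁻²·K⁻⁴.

For an isothermal black-emitting sphere, (1−a)S·πr² = σ·4πr²·T⁴ ⇒ S = 4σT⁴/(1−a).
S = 4·5.67×10⁻⁸·(754)⁴/1.00 = 73300 W/m².
Flux falls as S = L/(4πd²), so d = √(L/(4πS)) = √(9.50×10²⁶/(4π·73300)).

d ≈ 3.21×10¹⁰ m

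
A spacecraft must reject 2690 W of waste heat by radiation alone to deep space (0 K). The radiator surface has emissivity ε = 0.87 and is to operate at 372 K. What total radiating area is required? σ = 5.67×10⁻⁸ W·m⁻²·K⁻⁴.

P = εσA T⁴ ⇒ A = P/(εσT⁴).
T⁴ = 1.915×10¹⁰ K⁴.
A = 2690/(0.87 × 5.67×10⁻⁸ × 1.915×10¹⁰).

A ≈ 2.85 m²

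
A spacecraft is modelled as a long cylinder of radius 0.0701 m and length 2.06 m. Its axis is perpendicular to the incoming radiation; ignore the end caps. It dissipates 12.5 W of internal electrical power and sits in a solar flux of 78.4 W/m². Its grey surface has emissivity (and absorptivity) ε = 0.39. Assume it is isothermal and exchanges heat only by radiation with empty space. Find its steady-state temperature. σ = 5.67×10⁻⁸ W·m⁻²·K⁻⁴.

At steady state, absorbed solar power + internal power = radiated power.
Absorbed: α·S·A_cross = 0.39·78.4·0.2888 = 8.831 W (cross-section 2rL).
Total input = 8.831 + 12.5 = 21.33 W.
Radiated: εσ·A_surf·T⁴ with A_surf = 2πrL = 0.9073 m².
T⁴ = 21.33/(0.39·5.67×10⁻⁸·0.9073) = 1.063×10⁹ K⁴.

T ≈ 181 K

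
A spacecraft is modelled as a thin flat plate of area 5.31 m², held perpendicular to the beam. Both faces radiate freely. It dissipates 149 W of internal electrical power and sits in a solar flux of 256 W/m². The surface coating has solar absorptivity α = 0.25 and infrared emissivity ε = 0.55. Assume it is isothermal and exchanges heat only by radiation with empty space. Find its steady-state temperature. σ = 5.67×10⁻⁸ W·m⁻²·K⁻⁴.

At steady state, absorbed solar power + internal power = radiated power.
Absorbed: α·S·A_cross = 0.25·256·5.310 = 339.8 W (cross-section A).
Total input = 339.8 + 149 = 488.8 W.
Radiated: εσ·A_surf·T⁴ with A_surf = 2A = 10.62 m².
T⁴ = 488.8/(0.55·5.67×10⁻⁸·10.62) = 1.476×10⁹ K⁴.

T ≈ 196 K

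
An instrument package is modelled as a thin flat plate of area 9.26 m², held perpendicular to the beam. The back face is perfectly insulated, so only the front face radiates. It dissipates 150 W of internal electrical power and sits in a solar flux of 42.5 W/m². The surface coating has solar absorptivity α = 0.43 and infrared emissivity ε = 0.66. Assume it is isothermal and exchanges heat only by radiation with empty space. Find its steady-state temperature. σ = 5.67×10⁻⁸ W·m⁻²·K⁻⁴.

T ≈ 174 K

At steady state, absorbed solar power + internal power = radiated power.
Absorbed: α·S·A_cross = 0.43·42.5·9.260 = 169.2 W (cross-section A).
Total input = 169.2 + 150 = 319.2 W.
Radiated: εσ·A_surf·T⁴ with A_surf = A = 9.260 m².
T⁴ = 319.2/(0.66·5.67×10⁻⁸·9.260) = 9.212×10⁸ K⁴.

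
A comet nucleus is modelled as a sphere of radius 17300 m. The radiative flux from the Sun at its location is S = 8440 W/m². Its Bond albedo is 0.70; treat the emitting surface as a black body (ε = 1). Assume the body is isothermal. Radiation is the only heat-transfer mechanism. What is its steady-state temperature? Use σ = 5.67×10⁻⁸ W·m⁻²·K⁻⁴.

T ≈ 325 K

At equilibrium, absorbed power = emitted power.
Absorbing cross-section = πr² = 9.402×10⁸ m²; emitting surface = 4πr² = 3.761×10⁹ m² (ratio 4).
(1−a)S·A_cross = εσ·A_surf·T⁴  ⇒  T⁴ = (1−a)S/(4σ).
T⁴ = 0.300·8440/(4·5.67×10⁻⁸) = 1.116×10¹⁰ K⁴.
T = (1.116×10¹⁰)^(1/4).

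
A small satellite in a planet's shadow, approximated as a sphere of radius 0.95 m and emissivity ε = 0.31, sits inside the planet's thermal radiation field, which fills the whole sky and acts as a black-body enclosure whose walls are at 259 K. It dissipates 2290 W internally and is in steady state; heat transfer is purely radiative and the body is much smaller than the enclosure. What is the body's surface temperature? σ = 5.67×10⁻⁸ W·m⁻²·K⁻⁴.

For a small grey body in a large enclosure, net radiated power = εσA(T⁴ − T_w⁴).
Steady state: P = εσA(T⁴ − T_w⁴) with A = 4πr² = 11.34 m².
T⁴ = P/(εσA) + T_w⁴ = 2290/(0.31·5.67×10⁻⁸·11.34) + (259)⁴
    = 1.149×10¹⁰ + 4.500×10⁹ = 1.599×10¹⁰ K⁴.

T ≈ 356 K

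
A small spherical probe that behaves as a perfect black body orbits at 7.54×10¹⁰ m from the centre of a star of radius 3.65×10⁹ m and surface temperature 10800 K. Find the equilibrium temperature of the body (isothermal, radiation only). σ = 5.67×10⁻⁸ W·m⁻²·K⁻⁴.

The star's surface emits σT_*⁴; at distance d the flux is S = σT_*⁴(R_*/d)².
S = 5.67×10⁻⁸·(10800)⁴·(3.65×10⁹/7.54×10¹⁰)² = 1.808×10⁶ W/m².
For an isothermal sphere T⁴ = (1−a)S/(4σ) = 7.970×10¹² K⁴.

T ≈ 1680 K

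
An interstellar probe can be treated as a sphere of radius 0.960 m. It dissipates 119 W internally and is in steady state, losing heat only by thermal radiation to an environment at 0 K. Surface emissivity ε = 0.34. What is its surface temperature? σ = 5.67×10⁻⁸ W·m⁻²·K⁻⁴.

Steady state: internal power = radiated power, P = εσA T⁴.
Radiating area A = 4πr² = 11.58 m².
T⁴ = P/(εσA) = 119/(0.34·5.67×10⁻⁸·11.58) = 5.330×10⁸ K⁴.
T = (5.330×10⁸)^(1/4).

T ≈ 152 K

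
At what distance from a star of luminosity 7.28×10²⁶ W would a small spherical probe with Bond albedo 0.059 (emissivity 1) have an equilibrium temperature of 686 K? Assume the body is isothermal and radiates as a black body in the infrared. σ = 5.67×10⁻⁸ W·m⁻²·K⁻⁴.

For an isothermal black-emitting sphere, (1−a)S·πr² = σ·4πr²·T⁴ ⇒ S = 4σT⁴/(1−a).
S = 4·5.67×10⁻⁸·(686)⁴/0.941 = 53380 W/m².
Flux falls as S = L/(4πd²), so d = √(L/(4πS)) = √(7.28×10²⁶/(4π·53380)).

d ≈ 3.29×10¹⁰ m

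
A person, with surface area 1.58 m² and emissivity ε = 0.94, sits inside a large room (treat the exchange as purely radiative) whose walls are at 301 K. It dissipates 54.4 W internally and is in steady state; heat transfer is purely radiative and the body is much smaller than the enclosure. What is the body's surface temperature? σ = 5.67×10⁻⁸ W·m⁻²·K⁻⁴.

T ≈ 307 K

For a small grey body in a large enclosure, net radiated power = εσA(T⁴ − T_w⁴).
Steady state: P = εσA(T⁴ − T_w⁴) with A = 1.58 m².
T⁴ = P/(εσA) + T_w⁴ = 54.4/(0.94·5.67×10⁻⁸·1.580) + (301)⁴
    = 6.460×10⁸ + 8.209×10⁹ = 8.855×10⁹ K⁴.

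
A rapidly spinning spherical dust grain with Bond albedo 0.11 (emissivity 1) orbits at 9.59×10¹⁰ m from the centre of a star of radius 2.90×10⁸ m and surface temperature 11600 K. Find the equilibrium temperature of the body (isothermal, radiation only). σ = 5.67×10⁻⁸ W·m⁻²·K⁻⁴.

T ≈ 438 K

The star's surface emits σT_*⁴; at distance d the flux is S = σT_*⁴(R_*/d)².
S = 5.67×10⁻⁸·(11600)⁴·(2.90×10⁸/9.59×10¹⁰)² = 9388 W/m².
For an isothermal sphere T⁴ = (1−a)S/(4σ) = 3.684×10¹⁰ K⁴.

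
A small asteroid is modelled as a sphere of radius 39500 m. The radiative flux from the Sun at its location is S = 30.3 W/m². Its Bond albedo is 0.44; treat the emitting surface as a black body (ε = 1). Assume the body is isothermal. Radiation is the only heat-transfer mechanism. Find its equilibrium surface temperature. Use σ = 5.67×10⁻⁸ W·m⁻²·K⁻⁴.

T ≈ 93.0 K

At equilibrium, absorbed power = emitted power.
Absorbing cross-section = πr² = 4.902×10⁹ m²; emitting surface = 4πr² = 1.961×10¹⁰ m² (ratio 4).
(1−a)S·A_cross = εσ·A_surf·T⁴  ⇒  T⁴ = (1−a)S/(4σ).
T⁴ = 0.560·30.3/(4·5.67×10⁻⁸) = 7.481×10⁷ K⁴.
T = (7.481×10⁷)^(1/4).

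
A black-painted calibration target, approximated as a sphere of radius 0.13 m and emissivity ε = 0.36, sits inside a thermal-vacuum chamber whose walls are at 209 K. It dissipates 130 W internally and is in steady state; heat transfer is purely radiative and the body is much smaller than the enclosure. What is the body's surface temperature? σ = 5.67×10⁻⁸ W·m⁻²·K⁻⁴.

T ≈ 423 K

For a small grey body in a large enclosure, net radiated power = εσA(T⁴ − T_w⁴).
Steady state: P = εσA(T⁴ − T_w⁴) with A = 4πr² = 0.2124 m².
T⁴ = P/(εσA) + T_w⁴ = 130/(0.36·5.67×10⁻⁸·0.2124) + (209)⁴
    = 2.999×10¹⁰ + 1.908×10⁹ = 3.190×10¹⁰ K⁴.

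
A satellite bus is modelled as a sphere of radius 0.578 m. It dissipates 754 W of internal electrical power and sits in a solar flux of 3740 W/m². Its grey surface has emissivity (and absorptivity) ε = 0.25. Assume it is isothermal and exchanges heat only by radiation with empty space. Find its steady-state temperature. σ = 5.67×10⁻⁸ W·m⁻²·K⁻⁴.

T ≈ 413 K

At steady state, absorbed solar power + internal power = radiated power.
Absorbed: α·S·A_cross = 0.25·3740·1.050 = 981.3 W (cross-section πr²).
Total input = 981.3 + 754 = 1735 W.
Radiated: εσ·A_surf·T⁴ with A_surf = 4πr² = 4.198 m².
T⁴ = 1735/(0.25·5.67×10⁻⁸·4.198) = 2.916×10¹⁰ K⁴.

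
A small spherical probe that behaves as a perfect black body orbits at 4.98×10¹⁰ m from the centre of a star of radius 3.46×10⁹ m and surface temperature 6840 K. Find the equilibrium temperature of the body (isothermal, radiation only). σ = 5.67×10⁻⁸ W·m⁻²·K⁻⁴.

The star's surface emits σT_*⁴; at distance d the flux is S = σT_*⁴(R_*/d)².
S = 5.67×10⁻⁸·(6840)⁴·(3.46×10⁹/4.98×10¹⁰)² = 5.991×10⁵ W/m².
For an isothermal sphere T⁴ = (1−a)S/(4σ) = 2.642×10¹² K⁴.

T ≈ 1270 K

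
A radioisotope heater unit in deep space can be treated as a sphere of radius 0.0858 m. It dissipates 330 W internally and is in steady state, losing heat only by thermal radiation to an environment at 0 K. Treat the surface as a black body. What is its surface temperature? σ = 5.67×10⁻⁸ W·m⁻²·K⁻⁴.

T ≈ 501 K

Steady state: internal power = radiated power, P = εσA T⁴.
Radiating area A = 4πr² = 0.09251 m².
T⁴ = P/(εσA) = 330/(1.0·5.67×10⁻⁸·0.09251) = 6.291×10¹⁰ K⁴.
T = (6.291×10¹⁰)^(1/4).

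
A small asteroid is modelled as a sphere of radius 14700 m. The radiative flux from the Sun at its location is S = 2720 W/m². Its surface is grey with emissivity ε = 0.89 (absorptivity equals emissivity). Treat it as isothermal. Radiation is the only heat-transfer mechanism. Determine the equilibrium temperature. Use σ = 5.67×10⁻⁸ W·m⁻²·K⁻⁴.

T ≈ 331 K

At equilibrium, absorbed power = emitted power.
Absorbing cross-section = πr² = 6.789×10⁸ m²; emitting surface = 4πr² = 2.715×10⁹ m² (ratio 4).
εS·A_cross = εσ·A_surf·T⁴  ⇒  T⁴ = S/(4σ)   (ε cancels).
T⁴ = 2720/(4·5.67×10⁻⁸) = 1.199×10¹⁰ K⁴.
T = (1.199×10¹⁰)^(1/4).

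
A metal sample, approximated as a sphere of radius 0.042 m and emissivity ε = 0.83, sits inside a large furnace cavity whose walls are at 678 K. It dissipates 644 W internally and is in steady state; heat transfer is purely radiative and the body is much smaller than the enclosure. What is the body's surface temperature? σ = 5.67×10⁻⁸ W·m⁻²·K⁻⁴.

T ≈ 954 K

For a small grey body in a large enclosure, net radiated power = εσA(T⁴ − T_w⁴).
Steady state: P = εσA(T⁴ − T_w⁴) with A = 4πr² = 0.02217 m².
T⁴ = P/(εσA) + T_w⁴ = 644/(0.83·5.67×10⁻⁸·0.02217) + (678)⁴
    = 6.173×10¹¹ + 2.113×10¹¹ = 8.286×10¹¹ K⁴.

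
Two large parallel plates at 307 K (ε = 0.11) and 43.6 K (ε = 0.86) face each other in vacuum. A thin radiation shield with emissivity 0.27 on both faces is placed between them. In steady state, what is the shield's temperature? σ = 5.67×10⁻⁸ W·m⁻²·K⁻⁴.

T_s ≈ 216 K

In steady state the net flux on the hot side equals that on the cold side.
σ(T₁⁴−T_s⁴)/D₁ = σ(T_s⁴−T₂⁴)/D₂, with D₁ = 1/ε₁+1/ε_s−1 = 11.79, D₂ = 1/ε_s+1/ε₂−1 = 3.866.
Solve for T_s⁴: T_s⁴ = (D₂·T₁⁴ + D₁·T₂⁴)/(D₁+D₂) = 2.196×10⁹ K⁴.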